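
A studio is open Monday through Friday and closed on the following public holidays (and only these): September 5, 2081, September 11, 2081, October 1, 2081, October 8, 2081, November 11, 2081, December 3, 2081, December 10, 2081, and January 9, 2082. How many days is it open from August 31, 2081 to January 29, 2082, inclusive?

August 31, 2081 is a Sunday.
That's 152 days from start to end, counting both.
152 = 7 × 21 + 5, so there are 21 full weeks plus 5 extra days.
Each full week contributes 5 weekdays (Mon–Fri): 21 × 5 = 105.
The 5 extra days are Sunday, Monday, Tuesday, Wednesday, Thursday — 4 of them qualify.
Total: 105 + 4 = 109.
Holidays: September 5, 2081 (Fri); September 11, 2081 (Thu); October 1, 2081 (Wed); October 8, 2081 (Wed); November 11, 2081 (Tue); December 3, 2081 (Wed); December 10, 2081 (Wed); January 9, 2082 (Fri).
All 8 holidays fall on weekdays, so subtract 8.
Business days: 109 − 8 = 101.

101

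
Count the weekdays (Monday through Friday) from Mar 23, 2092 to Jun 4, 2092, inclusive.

Mar 23, 2092 is a Sunday.
From Mar 23, 2092 to Jun 4, 2092 is 74 days inclusive.
74 = 7 × 10 + 4, so there are 10 full weeks plus 4 extra days.
Each full week contributes 5 weekdays (Mon–Fri): 10 × 5 = 50.
The 4 extra days are Sun, Mon, Tue, Wed — 3 of them qualify.
Total: 50 + 3 = 53.

53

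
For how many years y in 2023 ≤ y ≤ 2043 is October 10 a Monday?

2

Day of week of October 10 in each year:
2023: Tue, 2024: Thu, 2025: Fri, 2026: Sat, 2027: Sun, 2028: Tue, 2029: Wed, 2030: Thu, 2031: Fri, 2032: Sun, 2033: Mon ✓, 2034: Tue, 2035: Wed, 2036: Fri, 2037: Sat, 2038: Sun, 2039: Mon ✓, 2040: Wed, 2041: Thu, 2042: Fri, 2043: Sat
Mondays: 2033, 2039.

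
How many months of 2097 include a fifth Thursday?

4

A month has five Thursdays exactly when Thursday falls within its first (length − 28) days.
Jan: 31 days, starts Tue → 5 of Tue, Wed, Thu ✓
Feb: 28 days, starts Fri → 5 of (none)
Mar: 31 days, starts Fri → 5 of Fri, Sat, Sun
Apr: 30 days, starts Mon → 5 of Mon, Tue
May: 31 days, starts Wed → 5 of Wed, Thu, Fri ✓
Jun: 30 days, starts Sat → 5 of Sat, Sun
Jul: 31 days, starts Mon → 5 of Mon, Tue, Wed
Aug: 31 days, starts Thu → 5 of Thu, Fri, Sat ✓
Sep: 30 days, starts Sun → 5 of Sun, Mon
Oct: 31 days, starts Tue → 5 of Tue, Wed, Thu ✓
Nov: 30 days, starts Fri → 5 of Fri, Sat
Dec: 31 days, starts Sun → 5 of Sun, Mon, Tue
Months with five Thursdays: Jan, May, Aug, Oct.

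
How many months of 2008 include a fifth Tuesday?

5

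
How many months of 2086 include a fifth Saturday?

A month has five Saturdays exactly when Saturday falls within its first (length − 28) days.
Jan: 31 days, starts Tue → 5 of Tue, Wed, Thu
Feb: 28 days, starts Fri → 5 of (none)
Mar: 31 days, starts Fri → 5 of Fri, Sat, Sun ✓
Apr: 30 days, starts Mon → 5 of Mon, Tue
May: 31 days, starts Wed → 5 of Wed, Thu, Fri
Jun: 30 days, starts Sat → 5 of Sat, Sun ✓
Jul: 31 days, starts Mon → 5 of Mon, Tue, Wed
Aug: 31 days, starts Thu → 5 of Thu, Fri, Sat ✓
Sep: 30 days, starts Sun → 5 of Sun, Mon
Oct: 31 days, starts Tue → 5 of Tue, Wed, Thu
Nov: 30 days, starts Fri → 5 of Fri, Sat ✓
Dec: 31 days, starts Sun → 5 of Sun, Mon, Tue
Months with five Saturdays: Mar, Jun, Aug, Nov.

4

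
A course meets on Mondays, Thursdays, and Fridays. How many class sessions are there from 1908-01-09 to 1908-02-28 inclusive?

1908-01-09 is a Thursday.
From 1908-01-09 to 1908-02-28 is 51 days inclusive.
51 = 7 × 7 + 2, so there are 7 full weeks plus 2 extra days.
Each full week contributes 3 days from the set (Mon, Thu, Fri): 7 × 3 = 21.
The 2 extra days are Thursday, Friday — 2 of them qualify.
Total: 21 + 2 = 23.

23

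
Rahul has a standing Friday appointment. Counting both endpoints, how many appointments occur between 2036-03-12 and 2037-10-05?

82

2036-03-12 is a Wednesday.
That's 573 days from start to end, counting both.
573 = 7 × 81 + 6, so there are 81 full weeks plus 6 extra days.
Each full week contributes one Friday: 81 so far.
The 6 extra days are Wed, Thu, Fri, Sat, Sun, Mon — 1 of them qualifies.
Total: 81 + 1 = 82.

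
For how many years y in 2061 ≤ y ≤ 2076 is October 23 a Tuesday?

3

Day of week of October 23 in each year:
2061: Sun, 2062: Mon, 2063: Tue ✓, 2064: Thu, 2065: Fri, 2066: Sat, 2067: Sun, 2068: Tue ✓, 2069: Wed, 2070: Thu, 2071: Fri, 2072: Sun, 2073: Mon, 2074: Tue ✓, 2075: Wed, 2076: Fri
Tuesdays: 2063, 2068, 2074.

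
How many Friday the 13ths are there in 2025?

The 13th falls on a Friday when the month's 13th has weekday Fri.
Jan 13 is Mon; Feb 13 is Thu; Mar 13 is Thu; Apr 13 is Sun; May 13 is Tue; Jun 13 is Fri ✓; Jul 13 is Sun; Aug 13 is Wed; Sep 13 is Sat; Oct 13 is Mon; Nov 13 is Thu; Dec 13 is Sat.
Friday the 13ths: Jun.

1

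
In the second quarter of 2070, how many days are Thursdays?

13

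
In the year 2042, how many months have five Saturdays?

A month has five Saturdays exactly when Saturday falls within its first (length − 28) days.
Jan: 31 days, starts Wed → 5 of Wed, Thu, Fri
Feb: 28 days, starts Sat → 5 of (none)
Mar: 31 days, starts Sat → 5 of Sat, Sun, Mon ✓
Apr: 30 days, starts Tue → 5 of Tue, Wed
May: 31 days, starts Thu → 5 of Thu, Fri, Sat ✓
Jun: 30 days, starts Sun → 5 of Sun, Mon
Jul: 31 days, starts Tue → 5 of Tue, Wed, Thu
Aug: 31 days, starts Fri → 5 of Fri, Sat, Sun ✓
Sep: 30 days, starts Mon → 5 of Mon, Tue
Oct: 31 days, starts Wed → 5 of Wed, Thu, Fri
Nov: 30 days, starts Sat → 5 of Sat, Sun ✓
Dec: 31 days, starts Mon → 5 of Mon, Tue, Wed
Months with five Saturdays: Mar, May, Aug, Nov.

4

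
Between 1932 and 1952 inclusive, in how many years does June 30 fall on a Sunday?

3

Day of week of June 30 in each year:
1932: Thu, 1933: Fri, 1934: Sat, 1935: Sun ✓, 1936: Tue, 1937: Wed, 1938: Thu, 1939: Fri, 1940: Sun ✓, 1941: Mon, 1942: Tue, 1943: Wed, 1944: Fri, 1945: Sat, 1946: Sun ✓, 1947: Mon, 1948: Wed, 1949: Thu, 1950: Fri, 1951: Sat, 1952: Mon
Sundays: 1935, 1940, 1946.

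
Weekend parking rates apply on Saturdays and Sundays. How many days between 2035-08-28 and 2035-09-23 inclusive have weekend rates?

8

2035-08-28 is a Tuesday.
The range spans 27 days (inclusive of both endpoints).
27 = 7 × 3 + 6, so there are 3 full weeks plus 6 extra days.
Each full week contributes 2 weekend days (Sat, Sun): 3 × 2 = 6.
The 6 extra days are Tue, Wed, Thu, Fri, Sat, Sun — 2 of them qualify.
Total: 6 + 2 = 8.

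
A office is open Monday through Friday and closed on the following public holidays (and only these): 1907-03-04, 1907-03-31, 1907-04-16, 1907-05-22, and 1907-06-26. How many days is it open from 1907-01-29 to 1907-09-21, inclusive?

165

1907-01-29 is a Tuesday.
From 1907-01-29 to 1907-09-21 is 236 days inclusive.
236 = 7 × 33 + 5, so there are 33 full weeks plus 5 extra days.
Each full week contributes 5 weekdays (Mon–Fri): 33 × 5 = 165.
The 5 extra days are Tue, Wed, Thu, Fri, Sat — 4 of them qualify.
Total: 165 + 4 = 169.
Holidays: 1907-03-04 (Mon); 1907-03-31 (Sun); 1907-04-16 (Tue); 1907-05-22 (Wed); 1907-06-26 (Wed).
4 of the 5 holidays fall on weekdays; the rest are weekends and were already excluded.
Business days: 169 − 4 = 165.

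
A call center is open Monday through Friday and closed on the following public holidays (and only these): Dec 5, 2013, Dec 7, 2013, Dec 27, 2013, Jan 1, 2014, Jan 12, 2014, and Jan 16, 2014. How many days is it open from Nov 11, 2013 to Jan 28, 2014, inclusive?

53

Nov 11, 2013 is a Monday.
From Nov 11, 2013 to Jan 28, 2014 is 79 days inclusive.
79 = 7 × 11 + 2, so there are 11 full weeks plus 2 extra days.
Each full week contributes 5 weekdays (Mon–Fri): 11 × 5 = 55.
The 2 extra days are Mon, Tue — 2 of them qualify.
Total: 55 + 2 = 57.
Holidays: Dec 5, 2013 (Thu); Dec 7, 2013 (Sat); Dec 27, 2013 (Fri); Jan 1, 2014 (Wed); Jan 12, 2014 (Sun); Jan 16, 2014 (Thu).
4 of the 6 holidays fall on weekdays; the rest are weekends and were already excluded.
Business days: 57 − 4 = 53.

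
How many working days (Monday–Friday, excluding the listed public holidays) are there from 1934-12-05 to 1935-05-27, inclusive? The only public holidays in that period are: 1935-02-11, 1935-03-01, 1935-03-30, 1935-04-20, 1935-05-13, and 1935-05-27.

1934-12-05 is a Wednesday.
The range spans 174 days (inclusive of both endpoints).
174 = 7 × 24 + 6, so there are 24 full weeks plus 6 extra days.
Each full week contributes 5 weekdays (Mon–Fri): 24 × 5 = 120.
The 6 extra days are Wednesday, Thursday, Friday, Saturday, Sunday, Monday — 4 of them qualify.
Total: 120 + 4 = 124.
Holidays: 1935-02-11 (Mon); 1935-03-01 (Fri); 1935-03-30 (Sat); 1935-04-20 (Sat); 1935-05-13 (Mon); 1935-05-27 (Mon).
4 of the 6 holidays fall on weekdays; the rest are weekends and were already excluded.
Business days: 124 − 4 = 120.

120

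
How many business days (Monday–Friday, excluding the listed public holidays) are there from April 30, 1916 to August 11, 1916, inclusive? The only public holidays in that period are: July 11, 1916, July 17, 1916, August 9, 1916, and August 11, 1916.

April 30, 1916 is a Sunday.
That's 104 days from start to end, counting both.
104 = 7 × 14 + 6, so there are 14 full weeks plus 6 extra days.
Each full week contributes 5 weekdays (Mon–Fri): 14 × 5 = 70.
The 6 extra days are Sunday, Monday, Tuesday, Wednesday, Thursday, Friday — 5 of them qualify.
Total: 70 + 5 = 75.
Holidays: July 11, 1916 (Tue); July 17, 1916 (Mon); August 9, 1916 (Wed); August 11, 1916 (Fri).
All 4 holidays fall on weekdays, so subtract 4.
Business days: 75 − 4 = 71.

71 business days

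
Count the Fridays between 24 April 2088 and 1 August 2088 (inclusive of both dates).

14

24 April 2088 is a Saturday.
From 24 April 2088 to 1 August 2088 is 100 days inclusive.
100 = 7 × 14 + 2, so there are 14 full weeks plus 2 extra days.
Each full week contributes one Friday: 14 so far.
The 2 extra days are Saturday, Sunday — none qualify.
Total: 14 + 0 = 14.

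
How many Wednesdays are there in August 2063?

5

2063-08-01 is a Wednesday.
The range spans 31 days (inclusive of both endpoints).
31 = 7 × 4 + 3, so there are 4 full weeks plus 3 extra days.
Each full week contributes one Wednesday: 4 so far.
The 3 extra days are Wed, Thu, Fri — 1 of them qualifies.
Total: 4 + 1 = 5.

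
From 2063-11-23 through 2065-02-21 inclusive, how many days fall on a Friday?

2063-11-23 is a Friday.
That's 457 days from start to end, counting both.
457 = 7 × 65 + 2, so there are 65 full weeks plus 2 extra days.
Each full week contributes one Friday: 65 so far.
The 2 extra days are Friday, Saturday — 1 of them qualifies.
Total: 65 + 1 = 66.

66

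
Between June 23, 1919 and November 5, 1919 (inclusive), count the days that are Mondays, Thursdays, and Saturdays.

58

June 23, 1919 is a Monday.
The range spans 136 days (inclusive of both endpoints).
136 = 7 × 19 + 3, so there are 19 full weeks plus 3 extra days.
Each full week contributes 3 days from the set (Mon, Thu, Sat): 19 × 3 = 57.
The 3 extra days are Monday, Tuesday, Wednesday — 1 of them qualifies.
Total: 57 + 1 = 58.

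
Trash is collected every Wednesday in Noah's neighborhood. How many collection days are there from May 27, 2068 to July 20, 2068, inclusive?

8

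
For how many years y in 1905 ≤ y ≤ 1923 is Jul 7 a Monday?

2

Day of week of July 7 in each year:
1905: Fri, 1906: Sat, 1907: Sun, 1908: Tue, 1909: Wed, 1910: Thu, 1911: Fri, 1912: Sun, 1913: Mon ✓, 1914: Tue, 1915: Wed, 1916: Fri, 1917: Sat, 1918: Sun, 1919: Mon ✓, 1920: Wed, 1921: Thu, 1922: Fri, 1923: Sat
Mondays: 1913, 1919.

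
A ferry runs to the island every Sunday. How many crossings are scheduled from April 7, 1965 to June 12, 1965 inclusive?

9

April 7, 1965 is a Wednesday.
From April 7, 1965 to June 12, 1965 is 67 days inclusive.
67 = 7 × 9 + 4, so there are 9 full weeks plus 4 extra days.
Each full week contributes one Sunday: 9 so far.
The 4 extra days are Wednesday, Thursday, Friday, Saturday — none qualify.
Total: 9 + 0 = 9.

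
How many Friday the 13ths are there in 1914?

3

The 13th falls on a Friday when the month's 13th has weekday Fri.
Jan 13 is Tue; Feb 13 is Fri ✓; Mar 13 is Fri ✓; Apr 13 is Mon; May 13 is Wed; Jun 13 is Sat; Jul 13 is Mon; Aug 13 is Thu; Sep 13 is Sun; Oct 13 is Tue; Nov 13 is Fri ✓; Dec 13 is Sun.
Friday the 13ths: Feb, Mar, Nov.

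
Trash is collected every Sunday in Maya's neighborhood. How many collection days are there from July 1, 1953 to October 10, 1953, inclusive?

July 1, 1953 is a Wednesday.
The range spans 102 days (inclusive of both endpoints).
102 = 7 × 14 + 4, so there are 14 full weeks plus 4 extra days.
Each full week contributes one Sunday: 14 so far.
The 4 extra days are Wednesday, Thursday, Friday, Saturday — none qualify.
Total: 14 + 0 = 14.

14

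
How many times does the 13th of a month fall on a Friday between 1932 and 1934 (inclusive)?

Friday-the-13ths by year:
1932: May
1933: Jan, Oct
1934: Apr, Jul

5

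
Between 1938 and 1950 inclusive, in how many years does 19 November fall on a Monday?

1

Day of week of November 19 in each year:
1938: Sat, 1939: Sun, 1940: Tue, 1941: Wed, 1942: Thu, 1943: Fri, 1944: Sun, 1945: Mon ✓, 1946: Tue, 1947: Wed, 1948: Fri, 1949: Sat, 1950: Sun
Mondays: 1945.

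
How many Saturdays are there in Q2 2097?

13

Apr 1, 2097 is a Monday.
That's 91 days from start to end, counting both.
91 = 7 × 13, so the span is exactly 13 full weeks.
Each full week contributes one Saturday: 13 so far.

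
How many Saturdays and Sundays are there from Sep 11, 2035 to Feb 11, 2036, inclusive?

44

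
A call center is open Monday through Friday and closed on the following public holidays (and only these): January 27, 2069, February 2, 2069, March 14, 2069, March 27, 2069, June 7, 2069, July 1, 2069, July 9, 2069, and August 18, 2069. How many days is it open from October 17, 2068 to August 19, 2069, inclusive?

214

October 17, 2068 is a Wednesday.
The range spans 307 days (inclusive of both endpoints).
307 = 7 × 43 + 6, so there are 43 full weeks plus 6 extra days.
Each full week contributes 5 weekdays (Mon–Fri): 43 × 5 = 215.
The 6 extra days are Wed, Thu, Fri, Sat, Sun, Mon — 4 of them qualify.
Total: 215 + 4 = 219.
Holidays: January 27, 2069 (Sun); February 2, 2069 (Sat); March 14, 2069 (Thu); March 27, 2069 (Wed); June 7, 2069 (Fri); July 1, 2069 (Mon); July 9, 2069 (Tue); August 18, 2069 (Sun).
5 of the 8 holidays fall on weekdays; the rest are weekends and were already excluded.
Business days: 219 − 5 = 214.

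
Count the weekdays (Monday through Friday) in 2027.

261

2027-01-01 is a Friday.
The range spans 365 days (inclusive of both endpoints).
365 = 7 × 52 + 1, so there are 52 full weeks plus 1 extra day.
Each full week contributes 5 weekdays (Mon–Fri): 52 × 5 = 260.
The 1 extra day is Friday — 1 of them qualifies.
Total: 260 + 1 = 261.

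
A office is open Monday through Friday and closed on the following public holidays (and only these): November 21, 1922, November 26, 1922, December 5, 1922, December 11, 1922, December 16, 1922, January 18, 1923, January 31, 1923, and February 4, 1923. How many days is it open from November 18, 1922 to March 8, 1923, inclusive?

November 18, 1922 is a Saturday.
That's 111 days from start to end, counting both.
111 = 7 × 15 + 6, so there are 15 full weeks plus 6 extra days.
Each full week contributes 5 weekdays (Mon–Fri): 15 × 5 = 75.
The 6 extra days are Sat, Sun, Mon, Tue, Wed, Thu — 4 of them qualify.
Total: 75 + 4 = 79.
Holidays: November 21, 1922 (Tue); November 26, 1922 (Sun); December 5, 1922 (Tue); December 11, 1922 (Mon); December 16, 1922 (Sat); January 18, 1923 (Thu); January 31, 1923 (Wed); February 4, 1923 (Sun).
5 of the 8 holidays fall on weekdays; the rest are weekends and were already excluded.
Business days: 79 − 5 = 74.

74 working days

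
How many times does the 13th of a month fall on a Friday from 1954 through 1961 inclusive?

Friday-the-13ths by year:
1954: Aug
1955: May
1956: Jan, Apr, Jul
1957: Sep, Dec
1958: Jun
1959: Feb, Mar, Nov
1960: May
1961: Jan, Oct

14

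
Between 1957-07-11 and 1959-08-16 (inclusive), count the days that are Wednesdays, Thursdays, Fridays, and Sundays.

1957-07-11 is a Thursday.
The range spans 767 days (inclusive of both endpoints).
767 = 7 × 109 + 4, so there are 109 full weeks plus 4 extra days.
Each full week contributes 4 days from the set (Wed, Thu, Fri, Sun): 109 × 4 = 436.
The 4 extra days are Thu, Fri, Sat, Sun — 3 of them qualify.
Total: 436 + 3 = 439.

439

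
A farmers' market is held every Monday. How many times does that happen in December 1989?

December 1, 1989 is a Friday.
From December 1, 1989 to December 31, 1989 is 31 days inclusive.
31 = 7 × 4 + 3, so there are 4 full weeks plus 3 extra days.
Each full week contributes one Monday: 4 so far.
The 3 extra days are Fri, Sat, Sun — none qualify.
Total: 4 + 0 = 4.

4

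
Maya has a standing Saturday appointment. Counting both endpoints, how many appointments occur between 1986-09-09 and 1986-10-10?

1986-09-09 is a Tuesday.
That's 32 days from start to end, counting both.
32 = 7 × 4 + 4, so there are 4 full weeks plus 4 extra days.
Each full week contributes one Saturday: 4 so far.
The 4 extra days are Tue, Wed, Thu, Fri — none qualify.
Total: 4 + 0 = 4.

4 Saturdays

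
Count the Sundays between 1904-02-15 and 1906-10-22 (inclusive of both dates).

140 Sundays

1904-02-15 is a Monday.
From 1904-02-15 to 1906-10-22 is 981 days inclusive.
981 = 7 × 140 + 1, so there are 140 full weeks plus 1 extra day.
Each full week contributes one Sunday: 140 so far.
The 1 extra day is Monday — none qualify.
Total: 140 + 0 = 140.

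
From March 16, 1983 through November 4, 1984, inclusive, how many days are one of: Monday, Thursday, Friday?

March 16, 1983 is a Wednesday.
From March 16, 1983 to November 4, 1984 is 600 days inclusive.
600 = 7 × 85 + 5, so there are 85 full weeks plus 5 extra days.
Each full week contributes 3 days from the set (Mon, Thu, Fri): 85 × 3 = 255.
The 5 extra days are Wednesday, Thursday, Friday, Saturday, Sunday — 2 of them qualify.
Total: 255 + 2 = 257.

257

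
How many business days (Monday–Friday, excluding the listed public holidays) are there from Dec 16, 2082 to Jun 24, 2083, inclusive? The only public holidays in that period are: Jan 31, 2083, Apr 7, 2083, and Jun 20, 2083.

136

Dec 16, 2082 is a Wednesday.
The range spans 191 days (inclusive of both endpoints).
191 = 7 × 27 + 2, so there are 27 full weeks plus 2 extra days.
Each full week contributes 5 weekdays (Mon–Fri): 27 × 5 = 135.
The 2 extra days are Wednesday, Thursday — 2 of them qualify.
Total: 135 + 2 = 137.
Holidays: Jan 31, 2083 (Sun); Apr 7, 2083 (Wed); Jun 20, 2083 (Sun).
1 of the 3 holidays fall on weekdays; the rest are weekends and were already excluded.
Business days: 137 − 1 = 136.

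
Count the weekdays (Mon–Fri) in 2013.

261 weekdays

Jan 1, 2013 is a Tuesday.
The range spans 365 days (inclusive of both endpoints).
365 = 7 × 52 + 1, so there are 52 full weeks plus 1 extra day.
Each full week contributes 5 weekdays (Mon–Fri): 52 × 5 = 260.
The 1 extra day is Tuesday — 1 of them qualifies.
Total: 260 + 1 = 261.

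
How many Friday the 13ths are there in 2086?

2

The 13th falls on a Friday when the month's 13th has weekday Fri.
Jan 13 is Sun; Feb 13 is Wed; Mar 13 is Wed; Apr 13 is Sat; May 13 is Mon; Jun 13 is Thu; Jul 13 is Sat; Aug 13 is Tue; Sep 13 is Fri ✓; Oct 13 is Sun; Nov 13 is Wed; Dec 13 is Fri ✓.
Friday the 13ths: Sep, Dec.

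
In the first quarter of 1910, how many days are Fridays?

12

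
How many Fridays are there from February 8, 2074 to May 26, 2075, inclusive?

68 Fridays

February 8, 2074 is a Thursday.
From February 8, 2074 to May 26, 2075 is 473 days inclusive.
473 = 7 × 67 + 4, so there are 67 full weeks plus 4 extra days.
Each full week contributes one Friday: 67 so far.
The 4 extra days are Thu, Fri, Sat, Sun — 1 of them qualifies.
Total: 67 + 1 = 68.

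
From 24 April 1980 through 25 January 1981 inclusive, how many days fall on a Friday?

24 April 1980 is a Thursday.
The range spans 277 days (inclusive of both endpoints).
277 = 7 × 39 + 4, so there are 39 full weeks plus 4 extra days.
Each full week contributes one Friday: 39 so far.
The 4 extra days are Thursday, Friday, Saturday, Sunday — 1 of them qualifies.
Total: 39 + 1 = 40.

40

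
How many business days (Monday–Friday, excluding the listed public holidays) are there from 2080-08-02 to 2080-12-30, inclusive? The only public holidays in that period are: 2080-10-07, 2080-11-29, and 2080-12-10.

104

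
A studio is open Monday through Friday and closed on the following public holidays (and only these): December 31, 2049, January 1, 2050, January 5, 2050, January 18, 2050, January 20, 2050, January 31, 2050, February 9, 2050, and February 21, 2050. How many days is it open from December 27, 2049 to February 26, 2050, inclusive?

December 27, 2049 is a Monday.
The range spans 62 days (inclusive of both endpoints).
62 = 7 × 8 + 6, so there are 8 full weeks plus 6 extra days.
Each full week contributes 5 weekdays (Mon–Fri): 8 × 5 = 40.
The 6 extra days are Mon, Tue, Wed, Thu, Fri, Sat — 5 of them qualify.
Total: 40 + 5 = 45.
Holidays: December 31, 2049 (Fri); January 1, 2050 (Sat); January 5, 2050 (Wed); January 18, 2050 (Tue); January 20, 2050 (Thu); January 31, 2050 (Mon); February 9, 2050 (Wed); February 21, 2050 (Mon).
7 of the 8 holidays fall on weekdays; the rest are weekends and were already excluded.
Business days: 45 − 7 = 38.

38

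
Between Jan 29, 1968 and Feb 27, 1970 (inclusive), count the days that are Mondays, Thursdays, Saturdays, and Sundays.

434

Jan 29, 1968 is a Monday.
The range spans 761 days (inclusive of both endpoints).
761 = 7 × 108 + 5, so there are 108 full weeks plus 5 extra days.
Each full week contributes 4 days from the set (Mon, Thu, Sat, Sun): 108 × 4 = 432.
The 5 extra days are Monday, Tuesday, Wednesday, Thursday, Friday — 2 of them qualify.
Total: 432 + 2 = 434.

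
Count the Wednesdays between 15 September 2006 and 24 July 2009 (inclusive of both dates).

149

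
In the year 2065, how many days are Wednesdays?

52

1 January 2065 is a Thursday.
The range spans 365 days (inclusive of both endpoints).
365 = 7 × 52 + 1, so there are 52 full weeks plus 1 extra day.
Each full week contributes one Wednesday: 52 so far.
The 1 extra day is Thu — none qualify.
Total: 52 + 0 = 52.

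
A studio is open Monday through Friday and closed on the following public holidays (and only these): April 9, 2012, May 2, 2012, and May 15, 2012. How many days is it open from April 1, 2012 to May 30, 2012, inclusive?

40

April 1, 2012 is a Sunday.
From April 1, 2012 to May 30, 2012 is 60 days inclusive.
60 = 7 × 8 + 4, so there are 8 full weeks plus 4 extra days.
Each full week contributes 5 weekdays (Mon–Fri): 8 × 5 = 40.
The 4 extra days are Sun, Mon, Tue, Wed — 3 of them qualify.
Total: 40 + 3 = 43.
Holidays: April 9, 2012 (Mon); May 2, 2012 (Wed); May 15, 2012 (Tue).
All 3 holidays fall on weekdays, so subtract 3.
Business days: 43 − 3 = 40.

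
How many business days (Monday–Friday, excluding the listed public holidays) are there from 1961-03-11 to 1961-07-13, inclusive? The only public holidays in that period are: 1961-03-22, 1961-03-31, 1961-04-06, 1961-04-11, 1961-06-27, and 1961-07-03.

83 business days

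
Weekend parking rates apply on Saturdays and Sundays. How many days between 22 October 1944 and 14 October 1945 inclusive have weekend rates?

22 October 1944 is a Sunday.
From 22 October 1944 to 14 October 1945 is 358 days inclusive.
358 = 7 × 51 + 1, so there are 51 full weeks plus 1 extra day.
Each full week contributes 2 weekend days (Sat, Sun): 51 × 2 = 102.
The 1 extra day is Sunday — 1 of them qualifies.
Total: 102 + 1 = 103.

103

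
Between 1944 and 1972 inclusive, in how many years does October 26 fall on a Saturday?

Day of week of October 26 in each year:
1944: Thu, 1945: Fri, 1946: Sat ✓, 1947: Sun, 1948: Tue, 1949: Wed, 1950: Thu, 1951: Fri, 1952: Sun, 1953: Mon, 1954: Tue, 1955: Wed, 1956: Fri, 1957: Sat ✓, 1958: Sun, 1959: Mon, 1960: Wed, 1961: Thu, 1962: Fri, 1963: Sat ✓, 1964: Mon, 1965: Tue, 1966: Wed, 1967: Thu, 1968: Sat ✓, 1969: Sun, 1970: Mon, 1971: Tue, 1972: Thu
Saturdays: 1946, 1957, 1963, 1968.

4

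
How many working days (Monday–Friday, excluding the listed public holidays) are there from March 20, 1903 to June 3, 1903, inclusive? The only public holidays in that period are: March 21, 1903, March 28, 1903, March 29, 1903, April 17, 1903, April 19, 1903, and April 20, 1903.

March 20, 1903 is a Friday.
From March 20, 1903 to June 3, 1903 is 76 days inclusive.
76 = 7 × 10 + 6, so there are 10 full weeks plus 6 extra days.
Each full week contributes 5 weekdays (Mon–Fri): 10 × 5 = 50.
The 6 extra days are Fri, Sat, Sun, Mon, Tue, Wed — 4 of them qualify.
Total: 50 + 4 = 54.
Holidays: March 21, 1903 (Sat); March 28, 1903 (Sat); March 29, 1903 (Sun); April 17, 1903 (Fri); April 19, 1903 (Sun); April 20, 1903 (Mon).
2 of the 6 holidays fall on weekdays; the rest are weekends and were already excluded.
Business days: 54 − 2 = 52.

52 working days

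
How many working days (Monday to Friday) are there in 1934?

261 weekdays

Jan 1, 1934 is a Monday.
That's 365 days from start to end, counting both.
365 = 7 × 52 + 1, so there are 52 full weeks plus 1 extra day.
Each full week contributes 5 weekdays (Mon–Fri): 52 × 5 = 260.
The 1 extra day is Monday — 1 of them qualifies.
Total: 260 + 1 = 261.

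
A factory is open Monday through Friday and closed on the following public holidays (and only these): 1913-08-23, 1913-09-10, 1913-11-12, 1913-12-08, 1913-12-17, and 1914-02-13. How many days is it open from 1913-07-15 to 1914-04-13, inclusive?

190

1913-07-15 is a Tuesday.
From 1913-07-15 to 1914-04-13 is 273 days inclusive.
273 = 7 × 39, so the span is exactly 39 full weeks.
Each full week contributes 5 weekdays (Mon–Fri): 39 × 5 = 195.
Total: 195.
Holidays: 1913-08-23 (Sat); 1913-09-10 (Wed); 1913-11-12 (Wed); 1913-12-08 (Mon); 1913-12-17 (Wed); 1914-02-13 (Fri).
5 of the 6 holidays fall on weekdays; the rest are weekends and were already excluded.
Business days: 195 − 5 = 190.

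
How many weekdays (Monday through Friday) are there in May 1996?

May 1, 1996 is a Wednesday.
That's 31 days from start to end, counting both.
31 = 7 × 4 + 3, so there are 4 full weeks plus 3 extra days.
Each full week contributes 5 weekdays (Mon–Fri): 4 × 5 = 20.
The 3 extra days are Wednesday, Thursday, Friday — 3 of them qualify.
Total: 20 + 3 = 23.

23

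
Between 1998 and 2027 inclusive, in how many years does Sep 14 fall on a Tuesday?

5

Day of week of September 14 in each year:
1998: Mon, 1999: Tue ✓, 2000: Thu, 2001: Fri, 2002: Sat, 2003: Sun, 2004: Tue ✓, 2005: Wed, 2006: Thu, 2007: Fri, 2008: Sun, 2009: Mon, 2010: Tue ✓, 2011: Wed, 2012: Fri, 2013: Sat, 2014: Sun, 2015: Mon, 2016: Wed, 2017: Thu, 2018: Fri, 2019: Sat, 2020: Mon, 2021: Tue ✓, 2022: Wed, 2023: Thu, 2024: Sat, 2025: Sun, 2026: Mon, 2027: Tue ✓
Tuesdays: 1999, 2004, 2010, 2021, 2027.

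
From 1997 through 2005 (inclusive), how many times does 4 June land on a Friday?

Day of week of June 4 in each year:
1997: Wed, 1998: Thu, 1999: Fri ✓, 2000: Sun, 2001: Mon, 2002: Tue, 2003: Wed, 2004: Fri ✓, 2005: Sat
Fridays: 1999, 2004.

2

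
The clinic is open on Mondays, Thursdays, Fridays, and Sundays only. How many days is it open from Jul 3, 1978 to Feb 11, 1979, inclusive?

128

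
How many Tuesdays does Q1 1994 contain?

1 January 1994 is a Saturday.
The range spans 90 days (inclusive of both endpoints).
90 = 7 × 12 + 6, so there are 12 full weeks plus 6 extra days.
Each full week contributes one Tuesday: 12 so far.
The 6 extra days are Sat, Sun, Mon, Tue, Wed, Thu — 1 of them qualifies.
Total: 12 + 1 = 13.

13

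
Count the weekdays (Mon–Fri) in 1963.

1 January 1963 is a Tuesday.
From 1 January 1963 to 31 December 1963 is 365 days inclusive.
365 = 7 × 52 + 1, so there are 52 full weeks plus 1 extra day.
Each full week contributes 5 weekdays (Mon–Fri): 52 × 5 = 260.
The 1 extra day is Tuesday — 1 of them qualifies.
Total: 260 + 1 = 261.

261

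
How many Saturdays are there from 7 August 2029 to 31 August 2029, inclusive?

7 August 2029 is a Tuesday.
From 7 August 2029 to 31 August 2029 is 25 days inclusive.
25 = 7 × 3 + 4, so there are 3 full weeks plus 4 extra days.
Each full week contributes one Saturday: 3 so far.
The 4 extra days are Tuesday, Wednesday, Thursday, Friday — none qualify.
Total: 3 + 0 = 3.

3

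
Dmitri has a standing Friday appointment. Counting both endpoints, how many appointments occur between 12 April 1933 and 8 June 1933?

8

12 April 1933 is a Wednesday.
From 12 April 1933 to 8 June 1933 is 58 days inclusive.
58 = 7 × 8 + 2, so there are 8 full weeks plus 2 extra days.
Each full week contributes one Friday: 8 so far.
The 2 extra days are Wednesday, Thursday — none qualify.
Total: 8 + 0 = 8.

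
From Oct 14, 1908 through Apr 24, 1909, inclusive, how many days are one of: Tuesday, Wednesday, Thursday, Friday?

Oct 14, 1908 is a Wednesday.
That's 193 days from start to end, counting both.
193 = 7 × 27 + 4, so there are 27 full weeks plus 4 extra days.
Each full week contributes 4 days from the set (Tue, Wed, Thu, Fri): 27 × 4 = 108.
The 4 extra days are Wednesday, Thursday, Friday, Saturday — 3 of them qualify.
Total: 108 + 3 = 111.

111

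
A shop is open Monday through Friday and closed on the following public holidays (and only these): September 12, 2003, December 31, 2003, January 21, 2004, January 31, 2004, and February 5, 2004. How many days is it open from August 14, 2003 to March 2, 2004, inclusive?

August 14, 2003 is a Thursday.
The range spans 202 days (inclusive of both endpoints).
202 = 7 × 28 + 6, so there are 28 full weeks plus 6 extra days.
Each full week contributes 5 weekdays (Mon–Fri): 28 × 5 = 140.
The 6 extra days are Thu, Fri, Sat, Sun, Mon, Tue — 4 of them qualify.
Total: 140 + 4 = 144.
Holidays: September 12, 2003 (Fri); December 31, 2003 (Wed); January 21, 2004 (Wed); January 31, 2004 (Sat); February 5, 2004 (Thu).
4 of the 5 holidays fall on weekdays; the rest are weekends and were already excluded.
Business days: 144 − 4 = 140.

140 business days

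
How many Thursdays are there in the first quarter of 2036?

1 January 2036 is a Tuesday.
The range spans 91 days (inclusive of both endpoints).
91 = 7 × 13, so the span is exactly 13 full weeks.
Each full week contributes one Thursday: 13 so far.
Total: 13.

13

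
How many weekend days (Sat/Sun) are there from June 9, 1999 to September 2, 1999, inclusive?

24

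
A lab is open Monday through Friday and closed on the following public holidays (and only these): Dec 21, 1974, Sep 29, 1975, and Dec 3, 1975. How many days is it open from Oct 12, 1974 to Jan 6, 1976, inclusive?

320

Oct 12, 1974 is a Saturday.
The range spans 452 days (inclusive of both endpoints).
452 = 7 × 64 + 4, so there are 64 full weeks plus 4 extra days.
Each full week contributes 5 weekdays (Mon–Fri): 64 × 5 = 320.
The 4 extra days are Sat, Sun, Mon, Tue — 2 of them qualify.
Total: 320 + 2 = 322.
Holidays: Dec 21, 1974 (Sat); Sep 29, 1975 (Mon); Dec 3, 1975 (Wed).
2 of the 3 holidays fall on weekdays; the rest are weekends and were already excluded.
Business days: 322 − 2 = 320.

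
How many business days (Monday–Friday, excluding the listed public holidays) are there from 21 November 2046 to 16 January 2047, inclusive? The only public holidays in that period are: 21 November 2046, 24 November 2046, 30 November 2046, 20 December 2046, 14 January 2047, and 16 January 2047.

21 November 2046 is a Wednesday.
That's 57 days from start to end, counting both.
57 = 7 × 8 + 1, so there are 8 full weeks plus 1 extra day.
Each full week contributes 5 weekdays (Mon–Fri): 8 × 5 = 40.
The 1 extra day is Wednesday — 1 of them qualifies.
Total: 40 + 1 = 41.
Holidays: 21 November 2046 (Wed); 24 November 2046 (Sat); 30 November 2046 (Fri); 20 December 2046 (Thu); 14 January 2047 (Mon); 16 January 2047 (Wed).
5 of the 6 holidays fall on weekdays; the rest are weekends and were already excluded.
Business days: 41 − 5 = 36.

36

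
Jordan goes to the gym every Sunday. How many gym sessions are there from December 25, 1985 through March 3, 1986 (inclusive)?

December 25, 1985 is a Wednesday.
The range spans 69 days (inclusive of both endpoints).
69 = 7 × 9 + 6, so there are 9 full weeks plus 6 extra days.
Each full week contributes one Sunday: 9 so far.
The 6 extra days are Wednesday, Thursday, Friday, Saturday, Sunday, Monday — 1 of them qualifies.
Total: 9 + 1 = 10.

10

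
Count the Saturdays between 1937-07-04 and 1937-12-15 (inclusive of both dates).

1937-07-04 is a Sunday.
That's 165 days from start to end, counting both.
165 = 7 × 23 + 4, so there are 23 full weeks plus 4 extra days.
Each full week contributes one Saturday: 23 so far.
The 4 extra days are Sun, Mon, Tue, Wed — none qualify.
Total: 23 + 0 = 23.

23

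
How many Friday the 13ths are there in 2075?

The 13th falls on a Friday when the month's 13th has weekday Fri.
Jan 13 is Sun; Feb 13 is Wed; Mar 13 is Wed; Apr 13 is Sat; May 13 is Mon; Jun 13 is Thu; Jul 13 is Sat; Aug 13 is Tue; Sep 13 is Fri ✓; Oct 13 is Sun; Nov 13 is Wed; Dec 13 is Fri ✓.
Friday the 13ths: Sep, Dec.

2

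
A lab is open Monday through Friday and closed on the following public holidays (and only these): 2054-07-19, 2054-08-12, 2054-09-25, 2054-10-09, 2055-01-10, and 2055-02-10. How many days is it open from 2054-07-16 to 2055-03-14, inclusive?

2054-07-16 is a Thursday.
That's 242 days from start to end, counting both.
242 = 7 × 34 + 4, so there are 34 full weeks plus 4 extra days.
Each full week contributes 5 weekdays (Mon–Fri): 34 × 5 = 170.
The 4 extra days are Thu, Fri, Sat, Sun — 2 of them qualify.
Total: 170 + 2 = 172.
Holidays: 2054-07-19 (Sun); 2054-08-12 (Wed); 2054-09-25 (Fri); 2054-10-09 (Fri); 2055-01-10 (Sun); 2055-02-10 (Wed).
4 of the 6 holidays fall on weekdays; the rest are weekends and were already excluded.
Business days: 172 − 4 = 168.

168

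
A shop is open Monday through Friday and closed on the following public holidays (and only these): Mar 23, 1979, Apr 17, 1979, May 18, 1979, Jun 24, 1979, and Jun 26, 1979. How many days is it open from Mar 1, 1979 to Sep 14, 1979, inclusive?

138 working days

Mar 1, 1979 is a Thursday.
From Mar 1, 1979 to Sep 14, 1979 is 198 days inclusive.
198 = 7 × 28 + 2, so there are 28 full weeks plus 2 extra days.
Each full week contributes 5 weekdays (Mon–Fri): 28 × 5 = 140.
The 2 extra days are Thu, Fri — 2 of them qualify.
Total: 140 + 2 = 142.
Holidays: Mar 23, 1979 (Fri); Apr 17, 1979 (Tue); May 18, 1979 (Fri); Jun 24, 1979 (Sun); Jun 26, 1979 (Tue).
4 of the 5 holidays fall on weekdays; the rest are weekends and were already excluded.
Business days: 142 − 4 = 138.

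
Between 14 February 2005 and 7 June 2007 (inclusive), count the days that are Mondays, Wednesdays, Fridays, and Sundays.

14 February 2005 is a Monday.
From 14 February 2005 to 7 June 2007 is 844 days inclusive.
844 = 7 × 120 + 4, so there are 120 full weeks plus 4 extra days.
Each full week contributes 4 days from the set (Mon, Wed, Fri, Sun): 120 × 4 = 480.
The 4 extra days are Monday, Tuesday, Wednesday, Thursday — 2 of them qualify.
Total: 480 + 2 = 482.

482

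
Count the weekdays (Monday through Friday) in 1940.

262

1 January 1940 is a Monday.
From 1 January 1940 to 31 December 1940 is 366 days inclusive.
366 = 7 × 52 + 2, so there are 52 full weeks plus 2 extra days.
Each full week contributes 5 weekdays (Mon–Fri): 52 × 5 = 260.
The 2 extra days are Monday, Tuesday — 2 of them qualify.
Total: 260 + 2 = 262.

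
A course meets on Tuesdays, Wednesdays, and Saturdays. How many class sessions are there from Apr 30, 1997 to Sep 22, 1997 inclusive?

Apr 30, 1997 is a Wednesday.
The range spans 146 days (inclusive of both endpoints).
146 = 7 × 20 + 6, so there are 20 full weeks plus 6 extra days.
Each full week contributes 3 days from the set (Tue, Wed, Sat): 20 × 3 = 60.
The 6 extra days are Wed, Thu, Fri, Sat, Sun, Mon — 2 of them qualify.
Total: 60 + 2 = 62.

62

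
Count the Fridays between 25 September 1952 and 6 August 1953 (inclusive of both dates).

45

25 September 1952 is a Thursday.
The range spans 316 days (inclusive of both endpoints).
316 = 7 × 45 + 1, so there are 45 full weeks plus 1 extra day.
Each full week contributes one Friday: 45 so far.
The 1 extra day is Thu — none qualify.
Total: 45 + 0 = 45.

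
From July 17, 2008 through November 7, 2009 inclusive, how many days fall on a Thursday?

July 17, 2008 is a Thursday.
The range spans 479 days (inclusive of both endpoints).
479 = 7 × 68 + 3, so there are 68 full weeks plus 3 extra days.
Each full week contributes one Thursday: 68 so far.
The 3 extra days are Thursday, Friday, Saturday — 1 of them qualifies.
Total: 68 + 1 = 69.

69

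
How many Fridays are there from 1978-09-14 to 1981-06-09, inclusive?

143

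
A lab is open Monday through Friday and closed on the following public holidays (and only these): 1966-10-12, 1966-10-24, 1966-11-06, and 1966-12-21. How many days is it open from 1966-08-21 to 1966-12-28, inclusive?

90

1966-08-21 is a Sunday.
From 1966-08-21 to 1966-12-28 is 130 days inclusive.
130 = 7 × 18 + 4, so there are 18 full weeks plus 4 extra days.
Each full week contributes 5 weekdays (Mon–Fri): 18 × 5 = 90.
The 4 extra days are Sunday, Monday, Tuesday, Wednesday — 3 of them qualify.
Total: 90 + 3 = 93.
Holidays: 1966-10-12 (Wed); 1966-10-24 (Mon); 1966-11-06 (Sun); 1966-12-21 (Wed).
3 of the 4 holidays fall on weekdays; the rest are weekends and were already excluded.
Business days: 93 − 3 = 90.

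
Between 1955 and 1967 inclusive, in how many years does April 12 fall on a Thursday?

2

Day of week of April 12 in each year:
1955: Tue, 1956: Thu ✓, 1957: Fri, 1958: Sat, 1959: Sun, 1960: Tue, 1961: Wed, 1962: Thu ✓, 1963: Fri, 1964: Sun, 1965: Mon, 1966: Tue, 1967: Wed
Thursdays: 1956, 1962.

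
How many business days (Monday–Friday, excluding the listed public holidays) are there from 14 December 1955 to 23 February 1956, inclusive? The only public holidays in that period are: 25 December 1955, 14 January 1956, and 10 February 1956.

14 December 1955 is a Wednesday.
The range spans 72 days (inclusive of both endpoints).
72 = 7 × 10 + 2, so there are 10 full weeks plus 2 extra days.
Each full week contributes 5 weekdays (Mon–Fri): 10 × 5 = 50.
The 2 extra days are Wednesday, Thursday — 2 of them qualify.
Total: 50 + 2 = 52.
Holidays: 25 December 1955 (Sun); 14 January 1956 (Sat); 10 February 1956 (Fri).
1 of the 3 holidays fall on weekdays; the rest are weekends and were already excluded.
Business days: 52 − 1 = 51.

51 business days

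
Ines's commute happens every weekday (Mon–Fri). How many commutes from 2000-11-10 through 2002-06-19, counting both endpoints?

419 weekdays

2000-11-10 is a Friday.
From 2000-11-10 to 2002-06-19 is 587 days inclusive.
587 = 7 × 83 + 6, so there are 83 full weeks plus 6 extra days.
Each full week contributes 5 weekdays (Mon–Fri): 83 × 5 = 415.
The 6 extra days are Fri, Sat, Sun, Mon, Tue, Wed — 4 of them qualify.
Total: 415 + 4 = 419.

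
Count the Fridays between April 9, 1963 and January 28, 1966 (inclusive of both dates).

147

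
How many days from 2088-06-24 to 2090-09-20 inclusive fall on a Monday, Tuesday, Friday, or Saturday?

2088-06-24 is a Thursday.
The range spans 819 days (inclusive of both endpoints).
819 = 7 × 117, so the span is exactly 117 full weeks.
Each full week contributes 4 days from the set (Mon, Tue, Fri, Sat): 117 × 4 = 468.
Total: 468.

468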